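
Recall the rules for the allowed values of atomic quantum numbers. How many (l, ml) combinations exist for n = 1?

1

The n = 1 shell contains n² = 1² = 1 orbital.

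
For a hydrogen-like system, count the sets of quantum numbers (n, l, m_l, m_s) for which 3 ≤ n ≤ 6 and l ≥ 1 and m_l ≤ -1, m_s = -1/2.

Work shell by shell — for each n, count the (l, m_l) pairs that satisfy l ≥ 1 and m_l ≤ -1:
n=3 → 3; n=4 → 6; n=5 → 10; n=6 → 15.
Orbitals: 3 + 6 + 10 + 15 = 34. With m_s fixed to -1/2 there is one state per orbital, so 34 states.

34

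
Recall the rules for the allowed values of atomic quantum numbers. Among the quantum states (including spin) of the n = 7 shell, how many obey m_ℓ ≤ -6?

2

For n = 7, ℓ ranges over 0 … 6.
Contributions: ℓ=6 → 1.
Orbitals: 1. Each orbital carries two spin states, so 1 × 2 = 2 states.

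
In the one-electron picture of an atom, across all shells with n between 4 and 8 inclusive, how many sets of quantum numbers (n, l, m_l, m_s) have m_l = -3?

For each n in the range, tally the orbitals obeying m_l = -3:
n=4 → 1; n=5 → 2; n=6 → 3; n=7 → 4; n=8 → 5.
Orbitals: 1 + 2 + 3 + 4 + 5 = 15. Including both spin states (m_s = ±1/2) gives 2 × 15 = 30 states.

30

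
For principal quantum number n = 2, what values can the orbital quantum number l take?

0, 1

l is an integer with 0 ≤ l ≤ n−1, so for n = 2: l = 0, 1.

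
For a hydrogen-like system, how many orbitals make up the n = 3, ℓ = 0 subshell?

1

A subshell has 2ℓ+1 orbitals; with ℓ = 0, that's 1.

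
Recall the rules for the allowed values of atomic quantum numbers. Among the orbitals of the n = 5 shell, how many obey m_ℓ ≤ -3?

3

For n = 5, ℓ ranges over 0 … 4.
Orbitals with m_ℓ ≤ -3, by ℓ: ℓ=3 → 1; ℓ=4 → 2.
Total orbitals: 1 + 2 = 3.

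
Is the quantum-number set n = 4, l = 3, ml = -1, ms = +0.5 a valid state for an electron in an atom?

Yes

n = 4 is a positive integer. l = 3 satisfies 0 ≤ l ≤ n−1 = 3. ml = -1 lies in the range −l … +l (here −3 … 3). ms = +1/2 is one of ±1/2.
All four constraints are satisfied.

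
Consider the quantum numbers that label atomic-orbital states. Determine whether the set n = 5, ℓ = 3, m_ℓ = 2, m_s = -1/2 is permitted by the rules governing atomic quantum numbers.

Allowed

n = 5 is a positive integer. ℓ = 3 satisfies 0 ≤ ℓ ≤ n−1 = 4. m_ℓ = 2 lies in the range −ℓ … +ℓ (here −3 … 3). m_s = -1/2 is one of ±1/2.
All four constraints are satisfied.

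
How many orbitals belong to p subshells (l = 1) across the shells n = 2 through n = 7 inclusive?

A p subshell (l = 1) exists for every n ≥ 2, so shells n = 2, 3, 4, 5, 6, 7 each contribute one — 6 subshells.
Since each p subshell has 2·1+1 = 3 orbitals, the total is 6 × 3 = 18.

18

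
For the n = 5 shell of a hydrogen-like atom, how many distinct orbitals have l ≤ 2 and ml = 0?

Go through l = 0, …, 4 (the values permitted for n = 5).
Orbitals with l ≤ 2 and ml = 0, by l: l=0 → 1; l=1 → 1; l=2 → 1.
Total orbitals: 1 + 1 + 1 = 3.

3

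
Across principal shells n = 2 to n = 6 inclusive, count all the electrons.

Shell n has n² orbitals: 2²=4 + 3²=9 + 4²=16 + 5²=25 + 6²=36 = 90 orbitals.
Two spin states per orbital: 2 × 90 = 180 electrons.

180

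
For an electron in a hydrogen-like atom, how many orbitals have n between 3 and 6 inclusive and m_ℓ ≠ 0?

Work shell by shell — for each n, count the (ℓ, m_ℓ) pairs that satisfy m_ℓ ≠ 0:
n=3 → 6; n=4 → 12; n=5 → 20; n=6 → 30.
Total orbitals: 6 + 12 + 20 + 30 = 68.

68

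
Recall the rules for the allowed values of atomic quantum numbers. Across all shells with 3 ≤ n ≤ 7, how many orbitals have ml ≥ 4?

10

Go shell by shell, enumerating (l, ml) with ml ≥ 4:
n=5 → 1; n=6 → 3; n=7 → 6.
Total orbitals: 1 + 3 + 6 = 10.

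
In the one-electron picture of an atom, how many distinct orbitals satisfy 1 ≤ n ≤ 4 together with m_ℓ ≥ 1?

10

For each n in the range, tally the orbitals obeying m_ℓ ≥ 1:
n=2 → 1; n=3 → 3; n=4 → 6.
Total orbitals: 1 + 3 + 6 = 10.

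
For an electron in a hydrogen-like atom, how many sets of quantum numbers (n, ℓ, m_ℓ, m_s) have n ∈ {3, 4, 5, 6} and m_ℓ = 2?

20

Go shell by shell, enumerating (ℓ, m_ℓ) with m_ℓ = 2:
n=3 → 1; n=4 → 2; n=5 → 3; n=6 → 4.
Orbitals: 1 + 2 + 3 + 4 = 10. Including both spin states (m_s = ±1/2) gives 2 × 10 = 20 states.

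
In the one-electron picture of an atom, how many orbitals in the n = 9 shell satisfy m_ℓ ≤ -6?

6

Go through ℓ = 0, …, 8 (the values permitted for n = 9).
Orbitals with m_ℓ ≤ -6, by ℓ: ℓ=6 → 1; ℓ=7 → 2; ℓ=8 → 3.
Total orbitals: 1 + 2 + 3 = 6.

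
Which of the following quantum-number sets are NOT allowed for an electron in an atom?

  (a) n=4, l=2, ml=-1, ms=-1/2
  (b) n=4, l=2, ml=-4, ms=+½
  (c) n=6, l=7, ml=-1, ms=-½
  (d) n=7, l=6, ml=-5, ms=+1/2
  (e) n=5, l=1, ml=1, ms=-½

(b) has |ml| = 4 > l = 2, violating −l ≤ ml ≤ l.
(c) has l = 7 ≥ n = 6, violating 0 ≤ l ≤ n−1.
The remaining sets (a), (d), (e) satisfy all four rules.

(b) and (c)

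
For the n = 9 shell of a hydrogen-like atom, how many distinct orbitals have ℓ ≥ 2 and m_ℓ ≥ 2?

With n = 9 the allowed ℓ are 0, 1, …, 8.
The (ℓ, m_ℓ) pairs meeting ℓ ≥ 2 and m_ℓ ≥ 2 give: ℓ=2 → 1; ℓ=3 → 2; ℓ=4 → 3; ℓ=5 → 4; ℓ=6 → 5; ℓ=7 → 6; ℓ=8 → 7.
Total orbitals: 1 + 2 + 3 + 4 + 5 + 6 + 7 = 28.

28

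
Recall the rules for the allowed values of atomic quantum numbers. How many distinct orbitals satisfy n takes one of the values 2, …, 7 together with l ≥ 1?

Count contributing orbitals for each principal shell:
n=2 → 3; n=3 → 8; n=4 → 15; n=5 → 24; n=6 → 35; n=7 → 48.
Total orbitals: 3 + 8 + 15 + 24 + 35 + 48 = 133.

133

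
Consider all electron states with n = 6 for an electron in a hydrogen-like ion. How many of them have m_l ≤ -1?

30

With n = 6 the allowed l are 0, 1, …, 5.
Orbitals with m_l ≤ -1, by l: l=1 → 1; l=2 → 2; l=3 → 3; l=4 → 4; l=5 → 5.
Orbitals: 1 + 2 + 3 + 4 + 5 = 15. Each orbital carries two spin states, so 15 × 2 = 30 states.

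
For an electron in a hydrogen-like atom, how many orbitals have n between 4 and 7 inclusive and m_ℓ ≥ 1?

Go shell by shell, enumerating (ℓ, m_ℓ) with m_ℓ ≥ 1:
n=4 → 6; n=5 → 10; n=6 → 15; n=7 → 21.
Total orbitals: 6 + 10 + 15 + 21 = 52.

52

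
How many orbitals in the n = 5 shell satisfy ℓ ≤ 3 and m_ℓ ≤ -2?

Go through ℓ = 0, …, 4 (the values permitted for n = 5).
Orbitals with ℓ ≤ 3 and m_ℓ ≤ -2, by ℓ: ℓ=2 → 1; ℓ=3 → 2.
Total orbitals: 1 + 2 = 3.

3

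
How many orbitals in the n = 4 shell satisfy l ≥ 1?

The n = 4 shell has l = 0 through 3; check each.
Orbitals with l ≥ 1, by l: l=1 → 3; l=2 → 5; l=3 → 7.
Total orbitals: 3 + 5 + 7 = 15.

15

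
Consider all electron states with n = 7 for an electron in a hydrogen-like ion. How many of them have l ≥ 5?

48

Orbitals with l ≥ 5, by l: l=5 → 11; l=6 → 13.
Orbitals: 11 + 13 = 24. Each orbital carries two spin states, so 24 × 2 = 48 states.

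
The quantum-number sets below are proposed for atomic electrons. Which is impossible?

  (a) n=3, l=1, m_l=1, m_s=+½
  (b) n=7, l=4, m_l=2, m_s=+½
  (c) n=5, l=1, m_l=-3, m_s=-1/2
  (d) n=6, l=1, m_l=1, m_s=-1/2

(c)

(c) has |m_l| = 3 > l = 1, violating −l ≤ m_l ≤ l.
The remaining sets (a), (b), (d) satisfy all four rules.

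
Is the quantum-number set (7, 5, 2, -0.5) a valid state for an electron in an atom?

Valid

n = 7 is a positive integer. l = 5 satisfies 0 ≤ l ≤ n−1 = 6. ml = 2 lies in the range −l … +l (here −5 … 5). ms = -1/2 is one of ±1/2.
All four constraints are satisfied.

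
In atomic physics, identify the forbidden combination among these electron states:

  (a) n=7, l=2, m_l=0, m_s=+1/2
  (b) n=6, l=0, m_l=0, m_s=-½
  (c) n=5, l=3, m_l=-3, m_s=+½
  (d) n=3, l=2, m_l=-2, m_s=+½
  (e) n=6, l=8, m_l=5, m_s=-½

(e)

(e) has l = 8 ≥ n = 6, violating 0 ≤ l ≤ n−1.
The remaining sets (a), (b), (c), (d) satisfy all four rules.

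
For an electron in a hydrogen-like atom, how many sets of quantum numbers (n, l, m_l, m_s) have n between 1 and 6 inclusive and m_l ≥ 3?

20

Work shell by shell — for each n, count the (l, m_l) pairs that satisfy m_l ≥ 3:
n=4 → 1; n=5 → 3; n=6 → 6.
Orbitals: 1 + 3 + 6 = 10. Including both spin states (m_s = ±1/2) gives 2 × 10 = 20 states.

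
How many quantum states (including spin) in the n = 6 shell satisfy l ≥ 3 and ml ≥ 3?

12

With n = 6 the allowed l are 0, 1, …, 5.
Per l-value: l=3 → 1; l=4 → 2; l=5 → 3.
Orbitals: 1 + 2 + 3 = 6. Each orbital carries two spin states, so 6 × 2 = 12 states.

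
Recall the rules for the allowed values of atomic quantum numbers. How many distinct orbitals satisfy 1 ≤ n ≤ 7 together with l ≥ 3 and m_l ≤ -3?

20

Go shell by shell, enumerating (l, m_l) with l ≥ 3 and m_l ≤ -3:
n=4 → 1; n=5 → 3; n=6 → 6; n=7 → 10.
Total orbitals: 1 + 3 + 6 + 10 = 20.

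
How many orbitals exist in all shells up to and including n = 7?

140

Total orbitals = 1² + 2² + 3² + 4² + 5² + 6² + 7² = 140.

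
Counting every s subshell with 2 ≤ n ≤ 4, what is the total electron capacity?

6

An s subshell (l = 0) exists for every n ≥ 1, so shells n = 2, 3, 4 each contribute one — 3 subshells.
Since each s subshell holds 2(2·0+1) = 2 electrons, the total is 3 × 2 = 6.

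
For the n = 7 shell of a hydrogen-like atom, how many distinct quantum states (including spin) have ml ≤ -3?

20

Contributions: l=3 → 1; l=4 → 2; l=5 → 3; l=6 → 4.
Orbitals: 1 + 2 + 3 + 4 = 10. Each orbital carries two spin states, so 10 × 2 = 20 states.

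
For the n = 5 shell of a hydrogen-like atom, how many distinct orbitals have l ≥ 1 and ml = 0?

4

Orbitals with l ≥ 1 and ml = 0, by l: l=1 → 1; l=2 → 1; l=3 → 1; l=4 → 1.
Total orbitals: 1 + 1 + 1 + 1 = 4.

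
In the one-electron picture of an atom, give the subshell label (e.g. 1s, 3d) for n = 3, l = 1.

l = 1 corresponds to the letter 'p', so the subshell is 3p.

3p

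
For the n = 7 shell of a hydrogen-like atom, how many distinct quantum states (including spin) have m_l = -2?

With n = 7 the allowed l are 0, 1, …, 6.
Contributions: l=2 → 1; l=3 → 1; l=4 → 1; l=5 → 1; l=6 → 1.
Orbitals: 1 + 1 + 1 + 1 + 1 = 5. Each orbital carries two spin states, so 5 × 2 = 10 states.

10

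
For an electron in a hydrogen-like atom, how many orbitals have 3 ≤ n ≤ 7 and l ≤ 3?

73

Treat each shell separately and count matching orbitals:
n=3 → 9; n=4 → 16; n=5 → 16; n=6 → 16; n=7 → 16.
Total orbitals: 9 + 16 + 16 + 16 + 16 = 73.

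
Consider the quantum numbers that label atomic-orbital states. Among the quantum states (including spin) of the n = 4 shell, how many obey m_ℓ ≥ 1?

12

Go through ℓ = 0, …, 3 (the values permitted for n = 4).
Per ℓ-value: ℓ=1 → 1; ℓ=2 → 2; ℓ=3 → 3.
Orbitals: 1 + 2 + 3 = 6. Each orbital carries two spin states, so 6 × 2 = 12 states.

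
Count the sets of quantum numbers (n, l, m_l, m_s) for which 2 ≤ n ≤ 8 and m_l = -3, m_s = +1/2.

15

Work shell by shell — for each n, count the (l, m_l) pairs that satisfy m_l = -3:
n=4 → 1; n=5 → 2; n=6 → 3; n=7 → 4; n=8 → 5.
Orbitals: 1 + 2 + 3 + 4 + 5 = 15. With m_s fixed to +1/2 there is one state per orbital, so 15 states.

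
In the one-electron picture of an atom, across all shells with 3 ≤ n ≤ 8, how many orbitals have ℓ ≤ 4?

125

Treat each shell separately and count matching orbitals:
n=3 → 9; n=4 → 16; n=5 → 25; n=6 → 25; n=7 → 25; n=8 → 25.
Total orbitals: 9 + 16 + 25 + 25 + 25 + 25 = 125.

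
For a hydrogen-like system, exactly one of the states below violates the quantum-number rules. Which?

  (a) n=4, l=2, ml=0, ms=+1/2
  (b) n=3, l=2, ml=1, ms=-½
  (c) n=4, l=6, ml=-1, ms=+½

(c)

(c) has l = 6 ≥ n = 4, violating 0 ≤ l ≤ n−1.
The remaining sets (a), (b) satisfy all four rules.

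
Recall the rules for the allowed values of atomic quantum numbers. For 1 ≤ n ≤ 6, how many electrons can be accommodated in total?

182

Total orbitals = 1² + 2² + 3² + 4² + 5² + 6² = 91. Doubling for spin gives 182 electrons.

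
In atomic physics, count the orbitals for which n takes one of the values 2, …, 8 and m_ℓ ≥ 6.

Count contributing orbitals for each principal shell:
n=7 → 1; n=8 → 3.
Total orbitals: 1 + 3 = 4.

4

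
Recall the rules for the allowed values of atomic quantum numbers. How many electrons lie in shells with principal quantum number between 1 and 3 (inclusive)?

Shell n has n² orbitals: 1²=1 + 2²=4 + 3²=9 = 14 orbitals.
Two spin states per orbital: 2 × 14 = 28 electrons.

28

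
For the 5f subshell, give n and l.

The leading integer gives n = 5; the letter 'f' means l = 3.

n = 5, l = 3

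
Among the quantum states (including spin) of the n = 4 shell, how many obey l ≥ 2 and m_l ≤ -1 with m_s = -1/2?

Go through l = 0, …, 3 (the values permitted for n = 4).
Contributions: l=2 → 2; l=3 → 3.
Orbitals: 2 + 3 = 5. With m_s fixed to a single value there is one state per orbital, giving 5 states.

5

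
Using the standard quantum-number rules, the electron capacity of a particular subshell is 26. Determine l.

2(2l+1) = 26 ⇒ 2l+1 = 13 ⇒ l = 6.

l = 6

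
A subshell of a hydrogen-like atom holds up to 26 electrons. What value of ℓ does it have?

ℓ = 6 (i)

2(2ℓ+1) = 26 ⇒ 2ℓ+1 = 13 ⇒ ℓ = 6.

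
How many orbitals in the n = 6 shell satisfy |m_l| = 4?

Go through l = 0, …, 5 (the values permitted for n = 6).
Contributions: l=4 → 2; l=5 → 2.
Total orbitals: 2 + 2 = 4.

4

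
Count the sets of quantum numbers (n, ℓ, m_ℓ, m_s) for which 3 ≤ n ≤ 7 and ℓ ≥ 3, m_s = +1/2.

90

Work shell by shell — for each n, count the (ℓ, m_ℓ) pairs that satisfy ℓ ≥ 3:
n=4 → 7; n=5 → 16; n=6 → 27; n=7 → 40.
Orbitals: 7 + 16 + 27 + 40 = 90. With m_s fixed to +1/2 there is one state per orbital, so 90 states.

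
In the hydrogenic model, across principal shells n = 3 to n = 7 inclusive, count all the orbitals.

135

Shell n has n² orbitals: 3²=9 + 4²=16 + 5²=25 + 6²=36 + 7²=49 = 135 orbitals.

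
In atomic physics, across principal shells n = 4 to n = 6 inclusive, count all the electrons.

Shell n has n² orbitals: 4²=16 + 5²=25 + 6²=36 = 77 orbitals.
Two spin states per orbital: 2 × 77 = 154 electrons.

154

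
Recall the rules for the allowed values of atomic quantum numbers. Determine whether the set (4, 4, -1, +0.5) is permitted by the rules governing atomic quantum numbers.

The orbital quantum number must satisfy 0 ≤ ℓ ≤ n−1. With n = 4 the allowed ℓ values are 0, 1, 2, 3, so ℓ = 4 is out of range.

No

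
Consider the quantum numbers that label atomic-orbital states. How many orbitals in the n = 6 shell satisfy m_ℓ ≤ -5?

1

The n = 6 shell has ℓ = 0 through 5; check each.
The (ℓ, m_ℓ) pairs meeting m_ℓ ≤ -5 give: ℓ=5 → 1.
Total orbitals: 1.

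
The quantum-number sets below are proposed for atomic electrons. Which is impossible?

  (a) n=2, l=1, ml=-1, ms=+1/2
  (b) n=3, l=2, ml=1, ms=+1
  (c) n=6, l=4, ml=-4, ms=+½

(b) has ms = +1, but an electron's spin must be ±1/2.
The remaining sets (a), (c) satisfy all four rules.

(b)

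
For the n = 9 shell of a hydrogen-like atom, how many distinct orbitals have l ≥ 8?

Go through l = 0, …, 8 (the values permitted for n = 9).
The (l, m_l) pairs meeting l ≥ 8 give: l=8 → 17.
Total orbitals: 17.

17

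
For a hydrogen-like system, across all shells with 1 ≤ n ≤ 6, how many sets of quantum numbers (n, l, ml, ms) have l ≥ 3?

100

For each n in the range, tally the orbitals obeying l ≥ 3:
n=4 → 7; n=5 → 16; n=6 → 27.
Orbitals: 7 + 16 + 27 = 50. Including both spin states (ms = ±1/2) gives 2 × 50 = 100 states.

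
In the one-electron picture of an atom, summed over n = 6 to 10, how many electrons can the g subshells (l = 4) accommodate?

90

A g subshell (l = 4) exists for every n ≥ 5, so shells n = 6, 7, 8, 9, 10 each contribute one — 5 subshells.
Since each g subshell holds 2(2·4+1) = 18 electrons, the total is 5 × 18 = 90.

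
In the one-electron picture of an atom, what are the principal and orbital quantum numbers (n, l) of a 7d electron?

n = 7, l = 2

The leading integer gives n = 7; the letter 'd' means l = 2.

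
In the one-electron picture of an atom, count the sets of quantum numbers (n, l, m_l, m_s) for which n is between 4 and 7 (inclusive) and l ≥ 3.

180

Count contributing orbitals for each principal shell:
n=4 → 7; n=5 → 16; n=6 → 27; n=7 → 40.
Orbitals: 7 + 16 + 27 + 40 = 90. Including both spin states (m_s = ±1/2) gives 2 × 90 = 180 states.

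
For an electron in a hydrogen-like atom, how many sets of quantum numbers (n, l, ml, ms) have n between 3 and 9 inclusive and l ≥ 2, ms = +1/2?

252

For each n in the range, tally the orbitals obeying l ≥ 2:
n=3 → 5; n=4 → 12; n=5 → 21; n=6 → 32; n=7 → 45; n=8 → 60; n=9 → 77.
Orbitals: 5 + 12 + 21 + 32 + 45 + 60 + 77 = 252. With ms fixed to +1/2 there is one state per orbital, so 252 states.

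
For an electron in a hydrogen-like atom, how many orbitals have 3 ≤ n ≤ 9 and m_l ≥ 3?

56

Count contributing orbitals for each principal shell:
n=4 → 1; n=5 → 3; n=6 → 6; n=7 → 10; n=8 → 15; n=9 → 21.
Total orbitals: 1 + 3 + 6 + 10 + 15 + 21 = 56.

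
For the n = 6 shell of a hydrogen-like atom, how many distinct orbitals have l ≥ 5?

11

Orbitals with l ≥ 5, by l: l=5 → 11.
Total orbitals: 11.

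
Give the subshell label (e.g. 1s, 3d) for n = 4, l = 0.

4s

l = 0 corresponds to the letter 's', so the subshell is 4s.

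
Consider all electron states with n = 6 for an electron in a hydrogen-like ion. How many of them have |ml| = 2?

16

The n = 6 shell has l = 0 through 5; check each.
Per l-value: l=2 → 2; l=3 → 2; l=4 → 2; l=5 → 2.
Orbitals: 2 + 2 + 2 + 2 = 8. Each orbital carries two spin states, so 8 × 2 = 16 states.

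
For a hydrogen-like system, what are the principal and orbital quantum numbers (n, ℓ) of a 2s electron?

The leading integer gives n = 2; the letter 's' means ℓ = 0.

n = 2, ℓ = 0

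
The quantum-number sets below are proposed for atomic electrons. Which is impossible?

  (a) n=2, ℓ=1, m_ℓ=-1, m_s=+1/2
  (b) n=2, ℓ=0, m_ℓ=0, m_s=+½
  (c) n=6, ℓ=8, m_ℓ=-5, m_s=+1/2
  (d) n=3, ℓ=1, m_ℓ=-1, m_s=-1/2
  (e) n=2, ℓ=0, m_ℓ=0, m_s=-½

(c) has ℓ = 8 ≥ n = 6, violating 0 ≤ ℓ ≤ n−1.
The remaining sets (a), (b), (d), (e) satisfy all four rules.

(c)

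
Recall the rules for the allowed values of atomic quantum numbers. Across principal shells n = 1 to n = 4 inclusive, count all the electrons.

Shell n has n² orbitals: 1²=1 + 2²=4 + 3²=9 + 4²=16 = 30 orbitals.
Two spin states per orbital: 2 × 30 = 60 electrons.

60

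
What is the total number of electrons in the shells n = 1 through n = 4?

Shell n has n² orbitals: 1²=1 + 2²=4 + 3²=9 + 4²=16 = 30 orbitals.
Two spin states per orbital: 2 × 30 = 60 electrons.

60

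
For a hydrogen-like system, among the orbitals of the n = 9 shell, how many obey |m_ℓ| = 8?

2

With n = 9 the allowed ℓ are 0, 1, …, 8.
Contributions: ℓ=8 → 2.
Total orbitals: 2.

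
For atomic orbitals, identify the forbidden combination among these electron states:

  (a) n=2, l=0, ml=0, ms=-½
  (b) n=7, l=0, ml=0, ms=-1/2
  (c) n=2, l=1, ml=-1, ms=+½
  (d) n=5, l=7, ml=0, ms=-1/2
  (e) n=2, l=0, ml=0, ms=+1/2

(d)

(d) has l = 7 ≥ n = 5, violating 0 ≤ l ≤ n−1.
The remaining sets (a), (b), (c), (e) satisfy all four rules.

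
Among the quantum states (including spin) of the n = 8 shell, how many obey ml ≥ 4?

Orbitals with ml ≥ 4, by l: l=4 → 1; l=5 → 2; l=6 → 3; l=7 → 4.
Orbitals: 1 + 2 + 3 + 4 = 10. Each orbital carries two spin states, so 10 × 2 = 20 states.

20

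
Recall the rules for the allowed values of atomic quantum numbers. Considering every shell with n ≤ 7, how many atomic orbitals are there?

140

Total orbitals = 1² + 2² + 3² + 4² + 5² + 6² + 7² = 140.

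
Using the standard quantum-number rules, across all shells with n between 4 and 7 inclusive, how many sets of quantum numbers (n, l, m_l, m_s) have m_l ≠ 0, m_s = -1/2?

Treat each shell separately and count matching orbitals:
n=4 → 12; n=5 → 20; n=6 → 30; n=7 → 42.
Orbitals: 12 + 20 + 30 + 42 = 104. With m_s fixed to -1/2 there is one state per orbital, so 104 states.

104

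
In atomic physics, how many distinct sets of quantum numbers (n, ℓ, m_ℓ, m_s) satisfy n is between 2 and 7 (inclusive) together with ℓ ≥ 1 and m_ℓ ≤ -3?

40

Count contributing orbitals for each principal shell:
n=4 → 1; n=5 → 3; n=6 → 6; n=7 → 10.
Orbitals: 1 + 3 + 6 + 10 = 20. Including both spin states (m_s = ±1/2) gives 2 × 20 = 40 states.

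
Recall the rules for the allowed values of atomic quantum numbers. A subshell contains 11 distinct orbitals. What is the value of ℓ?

2ℓ+1 = 11 gives ℓ = 5.

ℓ = 5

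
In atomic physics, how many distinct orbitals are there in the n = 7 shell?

The n = 7 shell contains n² = 7² = 49 orbitals.

49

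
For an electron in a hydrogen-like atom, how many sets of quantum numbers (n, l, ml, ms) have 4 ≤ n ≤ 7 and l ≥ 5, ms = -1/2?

For each n in the range, tally the orbitals obeying l ≥ 5:
n=6 → 11; n=7 → 24.
Orbitals: 11 + 24 = 35. With ms fixed to -1/2 there is one state per orbital, so 35 states.

35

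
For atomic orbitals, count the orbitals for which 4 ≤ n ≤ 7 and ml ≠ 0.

Per-shell orbital counts meeting the constraint:
n=4 → 12; n=5 → 20; n=6 → 30; n=7 → 42.
Total orbitals: 12 + 20 + 30 + 42 = 104.

104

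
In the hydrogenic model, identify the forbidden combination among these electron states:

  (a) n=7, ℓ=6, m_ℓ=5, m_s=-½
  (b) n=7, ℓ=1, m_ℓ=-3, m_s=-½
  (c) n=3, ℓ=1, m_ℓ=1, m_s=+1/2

(b) has |m_ℓ| = 3 > ℓ = 1, violating −ℓ ≤ m_ℓ ≤ ℓ.
The remaining sets (a), (c) satisfy all four rules.

(b)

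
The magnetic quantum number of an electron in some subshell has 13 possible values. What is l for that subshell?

l = 6

ml ranges over 2l+1 integers, so 2l+1 = 13 ⇒ l = 6.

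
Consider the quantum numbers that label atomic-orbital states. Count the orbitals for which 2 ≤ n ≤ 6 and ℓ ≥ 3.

Work shell by shell — for each n, count the (ℓ, m_ℓ) pairs that satisfy ℓ ≥ 3:
n=4 → 7; n=5 → 16; n=6 → 27.
Total orbitals: 7 + 16 + 27 = 50.

50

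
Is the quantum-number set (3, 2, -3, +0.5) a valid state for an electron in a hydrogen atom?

No

The magnetic quantum number must satisfy −ℓ ≤ m_ℓ ≤ ℓ. With ℓ = 2, m_ℓ can only be -2, -1, 0, 1, 2, so m_ℓ = -3 is forbidden.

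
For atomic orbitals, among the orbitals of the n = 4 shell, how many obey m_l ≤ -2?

The n = 4 shell has l = 0 through 3; check each.
The (l, m_l) pairs meeting m_l ≤ -2 give: l=2 → 1; l=3 → 2.
Total orbitals: 1 + 2 = 3.

3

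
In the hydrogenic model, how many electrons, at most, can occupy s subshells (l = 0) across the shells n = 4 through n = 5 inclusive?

4

An s subshell (l = 0) exists for every n ≥ 1, so shells n = 4, 5 each contribute one — 2 subshells.
Since each s subshell holds 2(2·0+1) = 2 electrons, the total is 2 × 2 = 4.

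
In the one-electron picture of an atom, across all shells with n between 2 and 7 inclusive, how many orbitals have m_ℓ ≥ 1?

56

Per-shell orbital counts meeting the constraint:
n=2 → 1; n=3 → 3; n=4 → 6; n=5 → 10; n=6 → 15; n=7 → 21.
Total orbitals: 1 + 3 + 6 + 10 + 15 + 21 = 56.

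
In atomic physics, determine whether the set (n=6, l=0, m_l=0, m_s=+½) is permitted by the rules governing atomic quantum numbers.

n = 6 is a positive integer. l = 0 satisfies 0 ≤ l ≤ n−1 = 5. m_l = 0 lies in the range −l … +l (here 0). m_s = +1/2 is one of ±1/2.
All four constraints are satisfied.

Allowed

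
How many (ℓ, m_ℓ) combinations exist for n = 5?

25

The n = 5 shell contains n² = 5² = 25 orbitals.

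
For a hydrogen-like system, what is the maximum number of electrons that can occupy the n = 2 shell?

A shell holds 2n² electrons: 2 × 2² = 2 × 4 = 8.

8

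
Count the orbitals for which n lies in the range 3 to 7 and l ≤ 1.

20

Work shell by shell — for each n, count the (l, ml) pairs that satisfy l ≤ 1:
n=3 → 4; n=4 → 4; n=5 → 4; n=6 → 4; n=7 → 4.
Total orbitals: 4 + 4 + 4 + 4 + 4 = 20.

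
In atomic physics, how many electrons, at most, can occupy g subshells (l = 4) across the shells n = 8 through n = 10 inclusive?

54

A g subshell (l = 4) exists for every n ≥ 5, so shells n = 8, 9, 10 each contribute one — 3 subshells.
Since each g subshell holds 2(2·4+1) = 18 electrons, the total is 3 × 18 = 54.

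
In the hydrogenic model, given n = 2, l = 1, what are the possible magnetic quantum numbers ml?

-1, 0, 1

ml takes every integer from −l to +l. With l = 1 that gives the 3 values -1, 0, 1.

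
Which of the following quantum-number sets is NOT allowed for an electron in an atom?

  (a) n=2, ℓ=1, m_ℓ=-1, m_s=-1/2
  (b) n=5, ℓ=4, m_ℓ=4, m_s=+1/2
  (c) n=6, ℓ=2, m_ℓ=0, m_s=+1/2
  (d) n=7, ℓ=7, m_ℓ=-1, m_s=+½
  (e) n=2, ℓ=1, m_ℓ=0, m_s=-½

(d) has ℓ = 7 ≥ n = 7, violating 0 ≤ ℓ ≤ n−1.
The remaining sets (a), (b), (c), (e) satisfy all four rules.

(d)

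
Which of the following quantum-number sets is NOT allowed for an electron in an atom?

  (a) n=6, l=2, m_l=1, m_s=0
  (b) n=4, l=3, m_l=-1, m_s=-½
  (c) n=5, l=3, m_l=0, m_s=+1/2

(a) has m_s = 0, but an electron's spin must be ±1/2.
The remaining sets (b), (c) satisfy all four rules.

(a)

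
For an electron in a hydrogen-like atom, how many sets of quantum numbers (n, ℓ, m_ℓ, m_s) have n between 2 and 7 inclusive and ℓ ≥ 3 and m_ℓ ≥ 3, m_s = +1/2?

20

Per-shell orbital counts meeting the constraint:
n=4 → 1; n=5 → 3; n=6 → 6; n=7 → 10.
Orbitals: 1 + 3 + 6 + 10 = 20. With m_s fixed to +1/2 there is one state per orbital, so 20 states.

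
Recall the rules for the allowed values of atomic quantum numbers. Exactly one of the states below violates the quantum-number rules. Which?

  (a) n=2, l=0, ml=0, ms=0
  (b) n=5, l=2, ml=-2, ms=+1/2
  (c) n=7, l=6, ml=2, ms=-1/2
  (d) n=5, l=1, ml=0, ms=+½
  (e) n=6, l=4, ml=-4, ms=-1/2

(a)

(a) has ms = 0, but an electron's spin must be ±1/2.
The remaining sets (b), (c), (d), (e) satisfy all four rules.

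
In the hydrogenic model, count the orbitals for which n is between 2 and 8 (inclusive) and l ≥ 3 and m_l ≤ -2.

For each n in the range, tally the orbitals obeying l ≥ 3 and m_l ≤ -2:
n=4 → 2; n=5 → 5; n=6 → 9; n=7 → 14; n=8 → 20.
Total orbitals: 2 + 5 + 9 + 14 + 20 = 50.

50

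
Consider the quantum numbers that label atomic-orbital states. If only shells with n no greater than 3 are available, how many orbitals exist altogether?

Total orbitals = 1² + 2² + 3² = 14.

14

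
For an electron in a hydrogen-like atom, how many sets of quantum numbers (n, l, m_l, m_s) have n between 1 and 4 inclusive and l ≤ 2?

46

Go shell by shell, enumerating (l, m_l) with l ≤ 2:
n=1 → 1; n=2 → 4; n=3 → 9; n=4 → 9.
Orbitals: 1 + 4 + 9 + 9 = 23. Including both spin states (m_s = ±1/2) gives 2 × 23 = 46 states.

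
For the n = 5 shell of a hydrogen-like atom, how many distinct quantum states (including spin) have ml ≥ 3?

6

The n = 5 shell has l = 0 through 4; check each.
Per l-value: l=3 → 1; l=4 → 2.
Orbitals: 1 + 2 = 3. Each orbital carries two spin states, so 3 × 2 = 6 states.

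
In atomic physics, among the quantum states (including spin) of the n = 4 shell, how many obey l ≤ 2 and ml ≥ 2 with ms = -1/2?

1

Per l-value: l=2 → 1.
Orbitals: 1. With ms fixed to a single value there is one state per orbital, giving 1 state.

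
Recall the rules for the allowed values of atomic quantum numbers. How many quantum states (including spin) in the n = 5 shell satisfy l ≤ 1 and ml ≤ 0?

6

The (l, ml) pairs meeting l ≤ 1 and ml ≤ 0 give: l=0 → 1; l=1 → 2.
Orbitals: 1 + 2 = 3. Each orbital carries two spin states, so 3 × 2 = 6 states.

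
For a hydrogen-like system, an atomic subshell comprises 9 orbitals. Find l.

l = 4 (g)

2l+1 = 9 gives l = 4.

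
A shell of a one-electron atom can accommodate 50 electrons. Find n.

n = 5

2n² = 50 ⇒ n² = 25 ⇒ n = 5.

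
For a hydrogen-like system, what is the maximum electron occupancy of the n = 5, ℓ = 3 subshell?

14

A subshell with ℓ = 3 has 2ℓ+1 = 7 orbitals, each holding 2 electrons (spin ±1/2), so 7 × 2 = 14.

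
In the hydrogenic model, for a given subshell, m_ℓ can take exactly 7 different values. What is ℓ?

ℓ = 3

m_ℓ ranges over 2ℓ+1 integers, so 2ℓ+1 = 7 ⇒ ℓ = 3.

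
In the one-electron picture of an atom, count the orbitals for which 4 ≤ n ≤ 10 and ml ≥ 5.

Go shell by shell, enumerating (l, ml) with ml ≥ 5:
n=6 → 1; n=7 → 3; n=8 → 6; n=9 → 10; n=10 → 15.
Total orbitals: 1 + 3 + 6 + 10 + 15 = 35.

35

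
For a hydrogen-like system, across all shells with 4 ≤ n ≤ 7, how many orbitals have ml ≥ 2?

34

For each n in the range, tally the orbitals obeying ml ≥ 2:
n=4 → 3; n=5 → 6; n=6 → 10; n=7 → 15.
Total orbitals: 3 + 6 + 10 + 15 = 34.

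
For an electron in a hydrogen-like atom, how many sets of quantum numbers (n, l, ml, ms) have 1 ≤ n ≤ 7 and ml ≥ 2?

Go shell by shell, enumerating (l, ml) with ml ≥ 2:
n=3 → 1; n=4 → 3; n=5 → 6; n=6 → 10; n=7 → 15.
Orbitals: 1 + 3 + 6 + 10 + 15 = 35. Including both spin states (ms = ±1/2) gives 2 × 35 = 70 states.

70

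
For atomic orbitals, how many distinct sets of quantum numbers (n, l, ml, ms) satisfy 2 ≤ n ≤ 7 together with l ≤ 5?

252

Treat each shell separately and count matching orbitals:
n=2 → 4; n=3 → 9; n=4 → 16; n=5 → 25; n=6 → 36; n=7 → 36.
Orbitals: 4 + 9 + 16 + 25 + 36 + 36 = 126. Including both spin states (ms = ±1/2) gives 2 × 126 = 252 states.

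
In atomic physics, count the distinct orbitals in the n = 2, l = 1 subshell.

3

A subshell has 2l+1 orbitals; with l = 1, that's 3.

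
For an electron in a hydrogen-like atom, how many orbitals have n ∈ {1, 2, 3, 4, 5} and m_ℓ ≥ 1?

Per-shell orbital counts meeting the constraint:
n=2 → 1; n=3 → 3; n=4 → 6; n=5 → 10.
Total orbitals: 1 + 3 + 6 + 10 = 20.

20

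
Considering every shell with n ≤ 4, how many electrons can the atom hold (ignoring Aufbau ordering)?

Total orbitals = 1² + 2² + 3² + 4² = 30. Doubling for spin gives 60 electrons.

60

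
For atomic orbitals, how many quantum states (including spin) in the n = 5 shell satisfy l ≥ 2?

42

The n = 5 shell has l = 0 through 4; check each.
Contributions: l=2 → 5; l=3 → 7; l=4 → 9.
Orbitals: 5 + 7 + 9 = 21. Each orbital carries two spin states, so 21 × 2 = 42 states.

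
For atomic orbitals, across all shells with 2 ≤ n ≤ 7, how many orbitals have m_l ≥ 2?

35

Per-shell orbital counts meeting the constraint:
n=3 → 1; n=4 → 3; n=5 → 6; n=6 → 10; n=7 → 15.
Total orbitals: 1 + 3 + 6 + 10 + 15 = 35.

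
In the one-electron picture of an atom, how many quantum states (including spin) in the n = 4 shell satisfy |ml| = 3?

4

Go through l = 0, …, 3 (the values permitted for n = 4).
The (l, ml) pairs meeting |ml| = 3 give: l=3 → 2.
Orbitals: 2. Each orbital carries two spin states, so 2 × 2 = 4 states.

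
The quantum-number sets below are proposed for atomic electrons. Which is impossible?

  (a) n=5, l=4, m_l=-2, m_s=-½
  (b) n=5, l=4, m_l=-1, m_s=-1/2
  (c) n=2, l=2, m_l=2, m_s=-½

(c)

(c) has l = 2 ≥ n = 2, violating 0 ≤ l ≤ n−1.
The remaining sets (a), (b) satisfy all four rules.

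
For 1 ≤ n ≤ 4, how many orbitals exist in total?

30

Total orbitals = 1² + 2² + 3² + 4² = 30.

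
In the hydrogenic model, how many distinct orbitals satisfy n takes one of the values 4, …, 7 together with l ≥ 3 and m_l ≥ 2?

30

Per-shell orbital counts meeting the constraint:
n=4 → 2; n=5 → 5; n=6 → 9; n=7 → 14.
Total orbitals: 2 + 5 + 9 + 14 = 30.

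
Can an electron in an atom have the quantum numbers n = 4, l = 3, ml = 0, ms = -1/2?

n = 4 is a positive integer. l = 3 satisfies 0 ≤ l ≤ n−1 = 3. ml = 0 lies in the range −l … +l (here −3 … 3). ms = -1/2 is one of ±1/2.
All four constraints are satisfied.

Allowed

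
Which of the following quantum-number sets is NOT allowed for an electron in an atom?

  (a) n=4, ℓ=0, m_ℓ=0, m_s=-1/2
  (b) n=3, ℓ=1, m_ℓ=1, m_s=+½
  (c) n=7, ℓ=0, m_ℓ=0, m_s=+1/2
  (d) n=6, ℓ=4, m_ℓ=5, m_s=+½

(d) has |m_ℓ| = 5 > ℓ = 4, violating −ℓ ≤ m_ℓ ≤ ℓ.
The remaining sets (a), (b), (c) satisfy all four rules.

(d)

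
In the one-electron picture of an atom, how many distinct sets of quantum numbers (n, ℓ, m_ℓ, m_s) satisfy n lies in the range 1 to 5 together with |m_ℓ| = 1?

40

Work shell by shell — for each n, count the (ℓ, m_ℓ) pairs that satisfy |m_ℓ| = 1:
n=2 → 2; n=3 → 4; n=4 → 6; n=5 → 8.
Orbitals: 2 + 4 + 6 + 8 = 20. Including both spin states (m_s = ±1/2) gives 2 × 20 = 40 states.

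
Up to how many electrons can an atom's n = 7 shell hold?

98

A shell holds 2n² electrons: 2 × 7² = 2 × 49 = 98.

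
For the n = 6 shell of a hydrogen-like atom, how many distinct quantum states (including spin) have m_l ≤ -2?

20

With n = 6 the allowed l are 0, 1, …, 5.
The (l, m_l) pairs meeting m_l ≤ -2 give: l=2 → 1; l=3 → 2; l=4 → 3; l=5 → 4.
Orbitals: 1 + 2 + 3 + 4 = 10. Each orbital carries two spin states, so 10 × 2 = 20 states.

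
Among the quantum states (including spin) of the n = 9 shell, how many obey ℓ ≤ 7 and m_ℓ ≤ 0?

The n = 9 shell has ℓ = 0 through 8; check each.
Orbitals with ℓ ≤ 7 and m_ℓ ≤ 0, by ℓ: ℓ=0 → 1; ℓ=1 → 2; ℓ=2 → 3; ℓ=3 → 4; ℓ=4 → 5; ℓ=5 → 6; ℓ=6 → 7; ℓ=7 → 8.
Orbitals: 1 + 2 + 3 + 4 + 5 + 6 + 7 + 8 = 36. Each orbital carries two spin states, so 36 × 2 = 72 states.

72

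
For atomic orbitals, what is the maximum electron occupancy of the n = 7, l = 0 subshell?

A subshell with l = 0 has 2l+1 = 1 orbital, each holding 2 electrons (spin ±1/2), so 1 × 2 = 2.

2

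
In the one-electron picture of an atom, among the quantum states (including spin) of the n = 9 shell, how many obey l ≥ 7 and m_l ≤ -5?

14

Orbitals with l ≥ 7 and m_l ≤ -5, by l: l=7 → 3; l=8 → 4.
Orbitals: 3 + 4 = 7. Each orbital carries two spin states, so 7 × 2 = 14 states.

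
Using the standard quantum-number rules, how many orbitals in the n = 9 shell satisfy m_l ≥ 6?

The n = 9 shell has l = 0 through 8; check each.
Per l-value: l=6 → 1; l=7 → 2; l=8 → 3.
Total orbitals: 1 + 2 + 3 = 6.

6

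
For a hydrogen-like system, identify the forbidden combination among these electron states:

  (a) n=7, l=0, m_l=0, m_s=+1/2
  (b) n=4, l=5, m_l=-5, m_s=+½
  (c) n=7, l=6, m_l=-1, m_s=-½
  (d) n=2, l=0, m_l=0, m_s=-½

(b)

(b) has l = 5 ≥ n = 4, violating 0 ≤ l ≤ n−1.
The remaining sets (a), (c), (d) satisfy all four rules.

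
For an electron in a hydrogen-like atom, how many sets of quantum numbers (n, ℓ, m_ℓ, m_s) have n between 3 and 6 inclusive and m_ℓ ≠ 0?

136

Go shell by shell, enumerating (ℓ, m_ℓ) with m_ℓ ≠ 0:
n=3 → 6; n=4 → 12; n=5 → 20; n=6 → 30.
Orbitals: 6 + 12 + 20 + 30 = 68. Including both spin states (m_s = ±1/2) gives 2 × 68 = 136 states.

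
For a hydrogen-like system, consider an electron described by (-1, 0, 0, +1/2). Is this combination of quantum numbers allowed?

The principal quantum number must be a positive integer (n ≥ 1), but here n = -1.

No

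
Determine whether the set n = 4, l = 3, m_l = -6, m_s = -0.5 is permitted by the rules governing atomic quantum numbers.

The magnetic quantum number must satisfy −l ≤ m_l ≤ l. With l = 3, m_l can only be -3, -2, -1, 0, 1, 2, 3, so m_l = -6 is forbidden.

Not allowed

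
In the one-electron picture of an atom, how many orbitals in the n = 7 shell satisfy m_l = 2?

Orbitals with m_l = 2, by l: l=2 → 1; l=3 → 1; l=4 → 1; l=5 → 1; l=6 → 1.
Total orbitals: 1 + 1 + 1 + 1 + 1 = 5.

5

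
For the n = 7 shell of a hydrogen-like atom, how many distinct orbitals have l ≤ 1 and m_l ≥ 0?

3

For n = 7, l ranges over 0 … 6.
Per l-value: l=0 → 1; l=1 → 2.
Total orbitals: 1 + 2 = 3.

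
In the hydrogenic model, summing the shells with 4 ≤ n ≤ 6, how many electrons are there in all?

Shell n has n² orbitals: 4²=16 + 5²=25 + 6²=36 = 77 orbitals.
Two spin states per orbital: 2 × 77 = 154 electrons.

154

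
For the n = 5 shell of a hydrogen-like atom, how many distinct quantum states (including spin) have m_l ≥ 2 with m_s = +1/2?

6

The n = 5 shell has l = 0 through 4; check each.
Orbitals with m_l ≥ 2, by l: l=2 → 1; l=3 → 2; l=4 → 3.
Orbitals: 1 + 2 + 3 = 6. With m_s fixed to a single value there is one state per orbital, giving 6 states.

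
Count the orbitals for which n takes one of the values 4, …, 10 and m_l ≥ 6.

Work shell by shell — for each n, count the (l, m_l) pairs that satisfy m_l ≥ 6:
n=7 → 1; n=8 → 3; n=9 → 6; n=10 → 10.
Total orbitals: 1 + 3 + 6 + 10 = 20.

20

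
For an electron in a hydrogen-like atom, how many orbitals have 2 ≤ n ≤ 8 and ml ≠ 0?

For each n in the range, tally the orbitals obeying ml ≠ 0:
n=2 → 2; n=3 → 6; n=4 → 12; n=5 → 20; n=6 → 30; n=7 → 42; n=8 → 56.
Total orbitals: 2 + 6 + 12 + 20 + 30 + 42 + 56 = 168.

168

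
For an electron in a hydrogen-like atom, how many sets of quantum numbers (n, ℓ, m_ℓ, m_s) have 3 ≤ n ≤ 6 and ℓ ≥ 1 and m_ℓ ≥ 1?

68

Count contributing orbitals for each principal shell:
n=3 → 3; n=4 → 6; n=5 → 10; n=6 → 15.
Orbitals: 3 + 6 + 10 + 15 = 34. Including both spin states (m_s = ±1/2) gives 2 × 34 = 68 states.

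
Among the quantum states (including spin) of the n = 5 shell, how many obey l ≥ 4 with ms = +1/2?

For n = 5, l ranges over 0 … 4.
Per l-value: l=4 → 9.
Orbitals: 9. With ms fixed to a single value there is one state per orbital, giving 9 states.

9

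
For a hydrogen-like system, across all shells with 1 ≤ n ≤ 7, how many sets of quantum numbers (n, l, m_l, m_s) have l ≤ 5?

254

Count contributing orbitals for each principal shell:
n=1 → 1; n=2 → 4; n=3 → 9; n=4 → 16; n=5 → 25; n=6 → 36; n=7 → 36.
Orbitals: 1 + 4 + 9 + 16 + 25 + 36 + 36 = 127. Including both spin states (m_s = ±1/2) gives 2 × 127 = 254 states.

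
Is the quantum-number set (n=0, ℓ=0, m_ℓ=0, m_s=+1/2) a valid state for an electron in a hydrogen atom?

The principal quantum number must be a positive integer (n ≥ 1), but here n = 0.

Not allowed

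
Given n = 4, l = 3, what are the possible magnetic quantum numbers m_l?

-3, -2, -1, 0, 1, 2, 3

m_l takes every integer from −l to +l. With l = 3 that gives the 7 values -3, -2, -1, 0, 1, 2, 3.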